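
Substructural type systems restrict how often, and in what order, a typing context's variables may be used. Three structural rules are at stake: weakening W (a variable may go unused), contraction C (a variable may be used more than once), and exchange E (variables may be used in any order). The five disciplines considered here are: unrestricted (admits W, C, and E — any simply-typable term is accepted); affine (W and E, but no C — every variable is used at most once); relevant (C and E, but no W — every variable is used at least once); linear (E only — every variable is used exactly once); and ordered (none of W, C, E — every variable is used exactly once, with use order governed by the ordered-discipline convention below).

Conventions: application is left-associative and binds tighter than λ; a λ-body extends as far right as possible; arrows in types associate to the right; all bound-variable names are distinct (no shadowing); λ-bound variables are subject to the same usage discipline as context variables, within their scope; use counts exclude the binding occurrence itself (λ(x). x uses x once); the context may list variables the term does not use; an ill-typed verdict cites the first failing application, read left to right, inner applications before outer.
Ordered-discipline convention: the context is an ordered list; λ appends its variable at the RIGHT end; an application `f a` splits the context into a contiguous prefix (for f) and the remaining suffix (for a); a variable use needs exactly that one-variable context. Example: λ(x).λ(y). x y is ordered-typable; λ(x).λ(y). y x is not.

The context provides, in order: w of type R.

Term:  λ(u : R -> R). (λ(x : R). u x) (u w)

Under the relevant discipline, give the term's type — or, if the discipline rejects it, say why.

term : (R -> R) -> R
variable uses: w: 1×, u (λ-bound): 2×, x (λ-bound): 1×
use order (left to right): u, x, u, w
typing: ✓ — (R -> R) -> R
per-discipline verdicts: ordered ✗ | linear ✗ | affine ✗ | relevant ✓ | unrestricted ✓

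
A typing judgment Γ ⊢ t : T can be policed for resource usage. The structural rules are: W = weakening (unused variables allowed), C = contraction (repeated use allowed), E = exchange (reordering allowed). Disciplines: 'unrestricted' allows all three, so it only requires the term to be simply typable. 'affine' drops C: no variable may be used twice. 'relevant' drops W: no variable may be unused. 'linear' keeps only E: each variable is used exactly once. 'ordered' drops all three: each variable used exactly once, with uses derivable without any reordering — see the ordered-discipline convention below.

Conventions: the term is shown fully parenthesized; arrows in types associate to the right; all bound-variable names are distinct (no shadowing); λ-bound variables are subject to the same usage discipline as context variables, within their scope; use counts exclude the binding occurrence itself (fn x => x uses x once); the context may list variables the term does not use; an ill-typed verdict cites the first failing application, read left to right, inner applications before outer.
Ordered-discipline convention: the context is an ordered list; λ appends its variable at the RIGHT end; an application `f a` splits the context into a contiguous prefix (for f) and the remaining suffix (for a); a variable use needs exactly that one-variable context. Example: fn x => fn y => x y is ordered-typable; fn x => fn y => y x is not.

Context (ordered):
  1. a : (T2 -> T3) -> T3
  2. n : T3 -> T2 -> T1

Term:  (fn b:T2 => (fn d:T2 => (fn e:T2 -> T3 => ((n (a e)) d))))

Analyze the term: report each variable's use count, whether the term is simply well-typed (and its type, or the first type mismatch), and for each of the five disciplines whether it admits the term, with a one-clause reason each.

variable uses: a=1, n=1, b [bound]=0, d [bound]=1, e [bound]=1
left-to-right use order: n, a, e, d
typing: the term checks, with type T2 -> T2 -> (T2 -> T3) -> T1
ordered: ✗, b left unused
linear: ✗, b left unused
affine: ✓, none of a, n, b, d, e used more than once
relevant: ✗, b left unused
unrestricted: ✓, simply typable at T2 -> T2 -> (T2 -> T3) -> T1; W, C, E all held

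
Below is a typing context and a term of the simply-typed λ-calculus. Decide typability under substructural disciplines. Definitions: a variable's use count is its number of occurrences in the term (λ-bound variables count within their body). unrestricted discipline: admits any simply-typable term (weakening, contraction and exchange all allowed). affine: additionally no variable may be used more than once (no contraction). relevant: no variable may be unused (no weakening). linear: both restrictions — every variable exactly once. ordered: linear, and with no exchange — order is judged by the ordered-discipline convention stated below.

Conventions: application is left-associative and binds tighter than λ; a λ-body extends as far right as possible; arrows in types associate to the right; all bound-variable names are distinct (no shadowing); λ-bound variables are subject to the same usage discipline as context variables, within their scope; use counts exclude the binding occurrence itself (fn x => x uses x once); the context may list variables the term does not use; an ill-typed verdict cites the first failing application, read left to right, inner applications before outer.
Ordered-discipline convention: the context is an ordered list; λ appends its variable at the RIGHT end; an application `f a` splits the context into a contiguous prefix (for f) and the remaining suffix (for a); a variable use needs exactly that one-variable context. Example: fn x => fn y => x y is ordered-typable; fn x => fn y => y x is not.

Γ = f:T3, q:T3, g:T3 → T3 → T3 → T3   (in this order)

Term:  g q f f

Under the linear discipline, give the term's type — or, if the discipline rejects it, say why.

not well-typed under linear — needs contraction — f ×2
counts: f=2, q=1, g=1
uses in reading order: g, q, f, f
typing: well-typed — term : T3
all disciplines: ordered ✗ · linear ✗ · affine ✗ · relevant ✓ · unrestricted ✓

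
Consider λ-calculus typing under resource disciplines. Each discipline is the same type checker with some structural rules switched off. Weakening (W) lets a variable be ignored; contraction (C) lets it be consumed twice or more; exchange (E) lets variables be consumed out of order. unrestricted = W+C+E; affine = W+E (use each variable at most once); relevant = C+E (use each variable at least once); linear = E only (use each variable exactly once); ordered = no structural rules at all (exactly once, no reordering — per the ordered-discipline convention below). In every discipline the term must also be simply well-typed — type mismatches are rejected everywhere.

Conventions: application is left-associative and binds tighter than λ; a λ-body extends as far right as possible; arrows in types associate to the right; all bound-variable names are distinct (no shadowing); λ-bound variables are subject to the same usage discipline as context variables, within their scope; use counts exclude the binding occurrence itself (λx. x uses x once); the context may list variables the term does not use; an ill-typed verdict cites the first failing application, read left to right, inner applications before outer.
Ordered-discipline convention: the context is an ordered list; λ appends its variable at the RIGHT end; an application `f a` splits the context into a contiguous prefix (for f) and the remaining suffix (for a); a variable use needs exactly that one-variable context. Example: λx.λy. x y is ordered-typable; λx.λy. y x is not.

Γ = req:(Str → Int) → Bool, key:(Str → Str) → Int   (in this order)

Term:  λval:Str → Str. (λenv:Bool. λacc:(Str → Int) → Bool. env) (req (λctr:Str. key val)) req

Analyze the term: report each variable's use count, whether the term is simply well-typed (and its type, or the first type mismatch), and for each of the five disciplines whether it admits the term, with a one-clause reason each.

use counts: req=2; key=1; val [bound]=1; env [bound]=1; acc [bound]=0; ctr [bound]=0
left-to-right use order: env, req, key, val, req
typing: well-typed at (Str → Str) → Bool
ordered: ✗, uses contraction: req ×2; acc, ctr never used (weakening)
linear: ✗, uses contraction: req ×2; acc, ctr never used (weakening)
affine: ✗, uses contraction: req ×2
relevant: ✗, acc, ctr never used (weakening)
unrestricted: ✓, simply typable at (Str → Str) → Bool; W, C, E all held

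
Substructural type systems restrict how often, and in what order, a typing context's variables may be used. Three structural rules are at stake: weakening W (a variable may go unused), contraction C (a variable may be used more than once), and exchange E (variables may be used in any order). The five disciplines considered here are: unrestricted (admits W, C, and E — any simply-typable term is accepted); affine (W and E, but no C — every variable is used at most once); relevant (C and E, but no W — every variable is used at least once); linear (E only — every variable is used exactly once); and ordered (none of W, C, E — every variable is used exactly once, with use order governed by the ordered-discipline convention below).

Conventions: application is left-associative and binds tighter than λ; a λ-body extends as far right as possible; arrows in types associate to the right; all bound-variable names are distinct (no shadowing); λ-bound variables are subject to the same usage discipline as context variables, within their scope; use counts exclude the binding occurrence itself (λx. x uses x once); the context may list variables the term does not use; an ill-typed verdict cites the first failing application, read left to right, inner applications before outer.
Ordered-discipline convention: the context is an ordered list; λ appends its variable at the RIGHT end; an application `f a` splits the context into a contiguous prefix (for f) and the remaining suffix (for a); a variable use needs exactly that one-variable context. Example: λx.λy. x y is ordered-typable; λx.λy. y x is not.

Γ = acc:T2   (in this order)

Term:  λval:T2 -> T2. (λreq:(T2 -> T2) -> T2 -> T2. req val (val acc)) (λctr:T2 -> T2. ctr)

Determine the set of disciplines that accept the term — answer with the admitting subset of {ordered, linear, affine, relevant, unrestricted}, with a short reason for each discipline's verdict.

admitted by: relevant, unrestricted
counts: acc=1, val (bound)=2, req (bound)=1, ctr (bound)=1
use order (left to right): req, val, val, acc, ctr
typing: the term checks, with type (T2 -> T2) -> T2
ordered: ✗, val ×2 used more than once (contraction)
linear: ✗, val ×2 used more than once (contraction)
affine: ✗, val ×2 used more than once (contraction)
relevant: ✓, none of acc, val, req, ctr goes unused
unrestricted: ✓, well-typed at (T2 -> T2) -> T2; no restrictions here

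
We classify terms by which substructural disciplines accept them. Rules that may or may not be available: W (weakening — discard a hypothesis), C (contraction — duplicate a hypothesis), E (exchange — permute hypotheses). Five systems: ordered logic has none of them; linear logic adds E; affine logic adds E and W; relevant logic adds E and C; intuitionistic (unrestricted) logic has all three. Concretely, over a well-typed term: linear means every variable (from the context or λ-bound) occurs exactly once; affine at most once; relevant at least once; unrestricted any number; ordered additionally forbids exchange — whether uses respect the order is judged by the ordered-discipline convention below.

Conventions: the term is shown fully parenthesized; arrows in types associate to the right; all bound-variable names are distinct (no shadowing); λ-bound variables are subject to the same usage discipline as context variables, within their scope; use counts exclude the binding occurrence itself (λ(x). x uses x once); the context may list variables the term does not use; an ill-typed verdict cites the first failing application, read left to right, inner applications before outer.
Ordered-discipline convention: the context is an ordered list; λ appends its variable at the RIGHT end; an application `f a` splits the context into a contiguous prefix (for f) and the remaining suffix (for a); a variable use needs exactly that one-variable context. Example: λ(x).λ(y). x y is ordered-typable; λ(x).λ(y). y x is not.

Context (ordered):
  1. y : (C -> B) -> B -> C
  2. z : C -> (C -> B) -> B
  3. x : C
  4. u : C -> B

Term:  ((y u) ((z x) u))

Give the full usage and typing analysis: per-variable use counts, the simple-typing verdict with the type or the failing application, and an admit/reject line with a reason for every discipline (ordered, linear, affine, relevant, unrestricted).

counts: y: 1; z: 1; x: 1; u: 2
left-to-right use order: y, u, z, x, u
typing: well-typed — term : C
ordered: ✗ — repeated use of u ×2
linear: ✗ — repeated use of u ×2
affine: ✗ — repeated use of u ×2
relevant: ✓ — every one of y, z, x, u appears
unrestricted: ✓ — type-checks (C) and nothing is barred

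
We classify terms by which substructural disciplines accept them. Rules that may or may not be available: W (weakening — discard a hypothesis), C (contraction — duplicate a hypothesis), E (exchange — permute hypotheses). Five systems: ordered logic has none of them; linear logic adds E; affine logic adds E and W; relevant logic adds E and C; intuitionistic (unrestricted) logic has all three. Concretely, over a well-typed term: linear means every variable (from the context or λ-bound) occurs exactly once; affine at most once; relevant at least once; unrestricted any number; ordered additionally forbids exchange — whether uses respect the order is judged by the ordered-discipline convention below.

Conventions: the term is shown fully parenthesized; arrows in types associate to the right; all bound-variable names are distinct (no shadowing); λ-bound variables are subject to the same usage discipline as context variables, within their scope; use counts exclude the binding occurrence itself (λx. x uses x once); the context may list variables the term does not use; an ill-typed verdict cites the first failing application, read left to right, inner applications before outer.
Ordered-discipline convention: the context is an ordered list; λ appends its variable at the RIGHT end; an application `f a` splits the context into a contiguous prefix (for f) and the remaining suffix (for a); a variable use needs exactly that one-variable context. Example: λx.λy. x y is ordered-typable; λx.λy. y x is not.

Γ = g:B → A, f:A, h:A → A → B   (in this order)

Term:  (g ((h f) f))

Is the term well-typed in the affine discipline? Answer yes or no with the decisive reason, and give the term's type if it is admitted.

no — f ×2 used more than once (contraction)
counts: g: 1×, f: 2×, h: 1×
order of uses: g, h, f, f
typing: ✓ — A
summary: ordered ✗; linear ✗; affine ✗; relevant ✓; unrestricted ✓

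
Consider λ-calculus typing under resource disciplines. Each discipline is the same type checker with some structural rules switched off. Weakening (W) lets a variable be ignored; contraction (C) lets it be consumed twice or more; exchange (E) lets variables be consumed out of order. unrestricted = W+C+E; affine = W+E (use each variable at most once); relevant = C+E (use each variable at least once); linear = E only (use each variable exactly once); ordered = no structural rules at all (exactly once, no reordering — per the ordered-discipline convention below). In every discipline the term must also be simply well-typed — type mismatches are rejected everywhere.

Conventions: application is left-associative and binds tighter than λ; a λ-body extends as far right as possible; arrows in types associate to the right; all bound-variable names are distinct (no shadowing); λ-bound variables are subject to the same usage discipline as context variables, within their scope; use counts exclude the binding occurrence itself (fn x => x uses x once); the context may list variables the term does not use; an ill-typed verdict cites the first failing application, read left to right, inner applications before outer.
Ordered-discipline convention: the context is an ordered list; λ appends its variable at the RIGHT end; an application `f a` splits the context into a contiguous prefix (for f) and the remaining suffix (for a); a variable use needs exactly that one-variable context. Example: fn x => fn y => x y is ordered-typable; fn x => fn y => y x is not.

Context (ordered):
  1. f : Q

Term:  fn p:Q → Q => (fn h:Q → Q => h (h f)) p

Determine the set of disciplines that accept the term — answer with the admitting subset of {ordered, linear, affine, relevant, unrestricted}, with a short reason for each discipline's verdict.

admitting disciplines: relevant, unrestricted
usage: f ×1; p (λ-bound) ×1; h (λ-bound) ×2
order of uses: h, h, f, p
typing: ✓ — (Q → Q) → Q
ordered ✗ (needs contraction — h ×2)
linear ✗ (needs contraction — h ×2)
affine ✗ (needs contraction — h ×2)
relevant ✓ (f, p, h: all used, weakening unneeded)
unrestricted ✓ (type-checks ((Q → Q) → Q) and nothing is barred)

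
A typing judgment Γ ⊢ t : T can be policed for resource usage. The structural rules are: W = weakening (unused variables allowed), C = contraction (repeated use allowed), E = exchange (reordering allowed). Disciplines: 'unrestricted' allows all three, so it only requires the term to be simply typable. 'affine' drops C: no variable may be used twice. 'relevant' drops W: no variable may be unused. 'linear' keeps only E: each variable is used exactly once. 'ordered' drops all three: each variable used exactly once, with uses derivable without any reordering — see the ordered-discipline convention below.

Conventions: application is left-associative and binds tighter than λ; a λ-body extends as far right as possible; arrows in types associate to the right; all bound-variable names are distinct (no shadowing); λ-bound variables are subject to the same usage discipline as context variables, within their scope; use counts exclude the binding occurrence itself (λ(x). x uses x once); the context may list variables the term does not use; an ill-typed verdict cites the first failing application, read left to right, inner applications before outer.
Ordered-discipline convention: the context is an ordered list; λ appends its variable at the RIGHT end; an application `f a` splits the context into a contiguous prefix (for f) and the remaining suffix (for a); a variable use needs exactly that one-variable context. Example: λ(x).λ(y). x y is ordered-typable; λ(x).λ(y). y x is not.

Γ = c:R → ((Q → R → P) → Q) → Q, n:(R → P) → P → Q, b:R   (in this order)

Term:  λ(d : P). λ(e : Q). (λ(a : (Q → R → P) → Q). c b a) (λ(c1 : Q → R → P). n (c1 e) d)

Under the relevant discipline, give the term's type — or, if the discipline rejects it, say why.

term : P → Q → Q
usage: c=1, n=1, b=1, d (bound)=1, e (bound)=1, a (bound)=1, c1 (bound)=1
use order (left to right): c, b, a, n, c1, e, d
typing: the term checks, with type P → Q → Q
across the five disciplines: ordered ✗ · linear ✓ · affine ✓ · relevant ✓ · unrestricted ✓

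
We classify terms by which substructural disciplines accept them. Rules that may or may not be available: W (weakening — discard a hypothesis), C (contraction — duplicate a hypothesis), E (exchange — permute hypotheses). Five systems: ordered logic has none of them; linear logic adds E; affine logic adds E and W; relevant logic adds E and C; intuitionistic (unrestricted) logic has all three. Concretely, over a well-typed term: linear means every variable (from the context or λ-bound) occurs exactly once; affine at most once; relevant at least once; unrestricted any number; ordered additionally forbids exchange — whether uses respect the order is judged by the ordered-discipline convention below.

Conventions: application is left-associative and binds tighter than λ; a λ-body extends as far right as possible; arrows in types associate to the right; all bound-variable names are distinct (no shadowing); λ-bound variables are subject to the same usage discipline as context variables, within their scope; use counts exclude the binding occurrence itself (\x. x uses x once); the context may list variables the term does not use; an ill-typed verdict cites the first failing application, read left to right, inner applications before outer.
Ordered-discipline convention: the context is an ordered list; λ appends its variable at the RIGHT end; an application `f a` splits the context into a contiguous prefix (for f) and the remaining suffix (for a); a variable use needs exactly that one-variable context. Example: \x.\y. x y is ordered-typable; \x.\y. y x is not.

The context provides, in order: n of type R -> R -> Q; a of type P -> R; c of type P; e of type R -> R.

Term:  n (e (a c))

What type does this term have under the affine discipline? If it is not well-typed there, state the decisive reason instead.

term : R -> Q
variable uses: n: 1×, a: 1×, c: 1×, e: 1×
order of uses: n, e, a, c
typing: ✓ — R -> Q
summary: ordered ✗ | linear ✓ | affine ✓ | relevant ✓ | unrestricted ✓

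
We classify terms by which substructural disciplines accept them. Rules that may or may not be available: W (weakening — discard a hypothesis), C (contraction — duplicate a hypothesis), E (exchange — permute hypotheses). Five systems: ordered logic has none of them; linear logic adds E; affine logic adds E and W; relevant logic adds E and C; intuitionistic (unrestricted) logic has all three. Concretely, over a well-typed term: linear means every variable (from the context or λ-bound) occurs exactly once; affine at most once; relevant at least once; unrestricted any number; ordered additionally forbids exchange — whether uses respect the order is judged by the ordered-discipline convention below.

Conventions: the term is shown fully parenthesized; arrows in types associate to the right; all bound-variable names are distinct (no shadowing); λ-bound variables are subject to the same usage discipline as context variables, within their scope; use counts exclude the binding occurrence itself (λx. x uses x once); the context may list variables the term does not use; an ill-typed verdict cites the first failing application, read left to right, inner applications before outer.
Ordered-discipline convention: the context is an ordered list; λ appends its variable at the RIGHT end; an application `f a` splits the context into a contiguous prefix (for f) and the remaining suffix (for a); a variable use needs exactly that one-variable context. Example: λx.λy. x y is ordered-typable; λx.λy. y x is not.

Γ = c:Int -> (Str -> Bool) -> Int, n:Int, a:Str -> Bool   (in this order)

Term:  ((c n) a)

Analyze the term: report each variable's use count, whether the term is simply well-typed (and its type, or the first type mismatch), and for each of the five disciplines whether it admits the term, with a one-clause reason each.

usage: c: 1, n: 1, a: 1
order of uses: c, n, a
typing: well-typed — term : Int
ordered ✓ (single-use (c, n, a), ordered derivation ok)
linear ✓ (exactly-once usage across c, n, a)
affine ✓ (c, n, a: no repeats, contraction unneeded)
relevant ✓ (c, n, a: all used, weakening unneeded)
unrestricted ✓ (well-typed at Int; no restrictions here)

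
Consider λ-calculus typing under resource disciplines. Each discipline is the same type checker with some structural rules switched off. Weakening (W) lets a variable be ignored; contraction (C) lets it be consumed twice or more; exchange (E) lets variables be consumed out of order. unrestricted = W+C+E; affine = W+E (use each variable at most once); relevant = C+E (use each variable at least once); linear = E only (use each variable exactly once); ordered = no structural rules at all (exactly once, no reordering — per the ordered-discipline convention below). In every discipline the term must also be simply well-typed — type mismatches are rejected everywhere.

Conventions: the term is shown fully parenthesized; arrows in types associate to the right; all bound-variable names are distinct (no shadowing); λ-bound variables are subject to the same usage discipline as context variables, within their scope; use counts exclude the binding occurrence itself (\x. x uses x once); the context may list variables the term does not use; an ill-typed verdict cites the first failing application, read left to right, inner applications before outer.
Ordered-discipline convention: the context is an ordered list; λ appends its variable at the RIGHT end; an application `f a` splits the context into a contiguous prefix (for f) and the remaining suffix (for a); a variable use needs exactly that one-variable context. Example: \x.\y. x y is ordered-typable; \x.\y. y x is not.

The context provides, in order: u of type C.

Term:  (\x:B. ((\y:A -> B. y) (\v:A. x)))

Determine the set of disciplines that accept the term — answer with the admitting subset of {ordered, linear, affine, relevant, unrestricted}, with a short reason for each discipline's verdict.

admitting disciplines: affine, unrestricted
use counts: u ×0, x (bound) ×1, y (bound) ×1, v (bound) ×0
left-to-right use order: y, x
typing: ✓ — B -> A -> B
ordered: ✗, u, v left unused
linear: ✗, u, v left unused
affine: ✓, none of u, x, y, v used more than once
relevant: ✗, u, v left unused
unrestricted: ✓, typability at B -> A -> B is all that's needed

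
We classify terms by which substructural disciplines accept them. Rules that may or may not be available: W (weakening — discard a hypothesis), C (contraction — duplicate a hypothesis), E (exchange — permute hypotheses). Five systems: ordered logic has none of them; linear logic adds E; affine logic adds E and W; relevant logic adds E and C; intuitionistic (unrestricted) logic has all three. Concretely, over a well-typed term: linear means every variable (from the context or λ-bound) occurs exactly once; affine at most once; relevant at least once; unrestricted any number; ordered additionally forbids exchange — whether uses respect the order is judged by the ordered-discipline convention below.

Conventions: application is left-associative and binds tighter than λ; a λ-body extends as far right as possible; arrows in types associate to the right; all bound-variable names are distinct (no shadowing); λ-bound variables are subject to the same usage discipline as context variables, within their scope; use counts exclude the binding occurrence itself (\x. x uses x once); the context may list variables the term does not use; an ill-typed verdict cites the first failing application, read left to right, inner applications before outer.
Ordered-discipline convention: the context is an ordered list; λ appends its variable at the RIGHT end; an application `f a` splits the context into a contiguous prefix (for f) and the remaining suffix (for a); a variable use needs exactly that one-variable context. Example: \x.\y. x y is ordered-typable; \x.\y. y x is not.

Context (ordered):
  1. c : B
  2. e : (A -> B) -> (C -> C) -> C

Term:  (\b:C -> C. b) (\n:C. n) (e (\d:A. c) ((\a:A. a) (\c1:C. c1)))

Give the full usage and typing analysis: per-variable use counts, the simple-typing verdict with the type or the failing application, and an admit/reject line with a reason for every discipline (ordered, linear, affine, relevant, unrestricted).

use counts: c ×1, e ×1, b (bound) ×1, n (bound) ×1, d (bound) ×0, a (bound) ×1, c1 (bound) ×1
uses in reading order: b, n, e, c, a, c1
typing: ill-typed: an argument C -> C mismatches the expected A
ordered ✗ (not simply typable)
linear ✗ (fails simple typing)
affine ✗ (a type mismatch blocks all five)
relevant ✗ (the type mismatch rejects it)
unrestricted ✗ (not simply typable)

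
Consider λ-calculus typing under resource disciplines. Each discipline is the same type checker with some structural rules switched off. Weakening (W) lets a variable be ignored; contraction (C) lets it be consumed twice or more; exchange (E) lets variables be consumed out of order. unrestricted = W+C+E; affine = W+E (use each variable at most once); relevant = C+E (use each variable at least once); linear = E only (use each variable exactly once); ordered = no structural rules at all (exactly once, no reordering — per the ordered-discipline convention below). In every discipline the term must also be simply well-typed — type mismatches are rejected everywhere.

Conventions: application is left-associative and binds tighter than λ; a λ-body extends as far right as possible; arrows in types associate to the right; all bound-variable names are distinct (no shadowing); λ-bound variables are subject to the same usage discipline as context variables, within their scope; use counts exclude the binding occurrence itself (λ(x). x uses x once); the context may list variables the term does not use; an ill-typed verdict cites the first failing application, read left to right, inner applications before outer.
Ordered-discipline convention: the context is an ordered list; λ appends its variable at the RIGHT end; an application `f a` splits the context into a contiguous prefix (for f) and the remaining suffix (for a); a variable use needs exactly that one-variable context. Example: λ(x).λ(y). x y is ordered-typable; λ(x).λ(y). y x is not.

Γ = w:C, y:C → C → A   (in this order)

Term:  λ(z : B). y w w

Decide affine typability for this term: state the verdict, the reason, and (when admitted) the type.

no — needs contraction — w ×2
variable uses: w: 2×, y: 1×, z [bound]: 0×
order of uses: y, w, w
typing: well-typed at B → A
all disciplines: ordered ✗, linear ✗, affine ✗, relevant ✗, unrestricted ✓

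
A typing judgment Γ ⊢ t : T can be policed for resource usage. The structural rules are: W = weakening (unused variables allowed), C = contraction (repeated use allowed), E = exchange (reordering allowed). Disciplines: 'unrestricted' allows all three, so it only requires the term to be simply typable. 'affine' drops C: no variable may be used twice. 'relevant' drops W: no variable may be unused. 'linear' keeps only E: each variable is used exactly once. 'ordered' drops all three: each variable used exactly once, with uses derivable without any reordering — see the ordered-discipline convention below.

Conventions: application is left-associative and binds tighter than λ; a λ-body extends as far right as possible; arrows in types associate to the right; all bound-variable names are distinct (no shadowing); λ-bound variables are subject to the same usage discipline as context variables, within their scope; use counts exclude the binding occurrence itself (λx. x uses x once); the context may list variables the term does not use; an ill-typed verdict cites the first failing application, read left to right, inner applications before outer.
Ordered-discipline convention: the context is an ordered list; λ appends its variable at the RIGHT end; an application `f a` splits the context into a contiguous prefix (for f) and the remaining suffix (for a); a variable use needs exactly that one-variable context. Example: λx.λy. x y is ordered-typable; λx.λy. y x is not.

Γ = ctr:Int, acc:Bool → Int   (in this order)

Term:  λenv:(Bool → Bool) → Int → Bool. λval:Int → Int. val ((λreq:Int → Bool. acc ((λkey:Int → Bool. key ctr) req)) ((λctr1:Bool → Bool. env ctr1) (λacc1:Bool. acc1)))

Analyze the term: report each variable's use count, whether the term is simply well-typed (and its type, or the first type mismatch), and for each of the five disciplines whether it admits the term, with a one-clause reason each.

usage: ctr: 1, acc: 1, env [bound]: 1, val [bound]: 1, req [bound]: 1, key [bound]: 1, ctr1 [bound]: 1, acc1 [bound]: 1
uses in reading order: val, acc, key, ctr, req, env, ctr1, acc1
typing: ✓ — ((Bool → Bool) → Int → Bool) → (Int → Int) → Int
ordered: ✗, no ordered split (uses run val, acc, key, ctr, req, env, ctr1, acc1)
linear: ✓, each of ctr, acc, env, val, req, key, ctr1, acc1 used exactly once
affine: ✓, ctr, acc, env, val, req, key, ctr1, acc1: no repeats, contraction unneeded
relevant: ✓, ctr, acc, env, val, req, key, ctr1, acc1: all used, weakening unneeded
unrestricted: ✓, well-typed at ((Bool → Bool) → Int → Bool) → (Int → Int) → Int; no restrictions here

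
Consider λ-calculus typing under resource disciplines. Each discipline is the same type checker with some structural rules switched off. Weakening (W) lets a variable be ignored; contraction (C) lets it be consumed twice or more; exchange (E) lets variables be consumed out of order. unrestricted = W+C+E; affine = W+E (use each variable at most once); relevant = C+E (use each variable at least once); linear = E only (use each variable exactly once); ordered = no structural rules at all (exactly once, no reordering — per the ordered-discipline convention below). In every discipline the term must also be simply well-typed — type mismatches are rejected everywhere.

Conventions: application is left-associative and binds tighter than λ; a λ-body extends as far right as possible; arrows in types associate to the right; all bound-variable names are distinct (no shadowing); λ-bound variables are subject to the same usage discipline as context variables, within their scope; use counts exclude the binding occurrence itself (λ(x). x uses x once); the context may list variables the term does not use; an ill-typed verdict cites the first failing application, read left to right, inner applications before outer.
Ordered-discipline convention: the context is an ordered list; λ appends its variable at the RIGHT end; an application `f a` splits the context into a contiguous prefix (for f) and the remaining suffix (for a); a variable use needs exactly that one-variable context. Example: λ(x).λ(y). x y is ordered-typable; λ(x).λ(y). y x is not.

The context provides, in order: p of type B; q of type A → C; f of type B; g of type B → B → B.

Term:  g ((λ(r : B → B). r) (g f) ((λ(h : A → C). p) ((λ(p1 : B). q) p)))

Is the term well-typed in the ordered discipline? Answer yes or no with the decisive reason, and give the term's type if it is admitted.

no — repeated use of p ×2, g ×2; unused: h, p1 — weakening required
variable uses: p=2, q=1, f=1, g=2, r (bound)=1, h (bound)=0, p1 (bound)=0
order of uses: g, r, g, f, p, q, p
typing: well-typed at B → B
all disciplines: ordered ✗ | linear ✗ | affine ✗ | relevant ✗ | unrestricted ✓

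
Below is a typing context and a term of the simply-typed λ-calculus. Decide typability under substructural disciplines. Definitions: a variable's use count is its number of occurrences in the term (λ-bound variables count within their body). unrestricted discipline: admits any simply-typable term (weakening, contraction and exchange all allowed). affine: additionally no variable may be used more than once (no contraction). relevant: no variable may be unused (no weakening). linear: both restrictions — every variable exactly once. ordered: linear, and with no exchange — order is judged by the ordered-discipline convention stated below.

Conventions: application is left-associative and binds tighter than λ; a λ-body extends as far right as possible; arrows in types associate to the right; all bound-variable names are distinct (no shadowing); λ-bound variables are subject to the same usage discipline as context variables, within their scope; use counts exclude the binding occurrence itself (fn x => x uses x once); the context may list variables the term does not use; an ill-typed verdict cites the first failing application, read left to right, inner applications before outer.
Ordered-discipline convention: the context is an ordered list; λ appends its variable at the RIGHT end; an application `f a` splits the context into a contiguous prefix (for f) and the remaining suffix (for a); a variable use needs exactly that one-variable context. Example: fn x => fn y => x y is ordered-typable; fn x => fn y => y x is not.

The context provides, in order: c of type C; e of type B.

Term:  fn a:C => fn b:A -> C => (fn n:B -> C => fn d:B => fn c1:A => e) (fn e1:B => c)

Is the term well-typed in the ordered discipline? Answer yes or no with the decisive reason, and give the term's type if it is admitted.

no — a, b, n, d, c1, e1 left unused
variable uses: c: 1×, e: 1×, a (λ-bound): 0×, b (λ-bound): 0×, n (λ-bound): 0×, d (λ-bound): 0×, c1 (λ-bound): 0×, e1 (λ-bound): 0×
use order (left to right): e, c
typing: well-typed at C -> (A -> C) -> B -> A -> B
across the five disciplines: ordered ✗ · linear ✗ · affine ✓ · relevant ✗ · unrestricted ✓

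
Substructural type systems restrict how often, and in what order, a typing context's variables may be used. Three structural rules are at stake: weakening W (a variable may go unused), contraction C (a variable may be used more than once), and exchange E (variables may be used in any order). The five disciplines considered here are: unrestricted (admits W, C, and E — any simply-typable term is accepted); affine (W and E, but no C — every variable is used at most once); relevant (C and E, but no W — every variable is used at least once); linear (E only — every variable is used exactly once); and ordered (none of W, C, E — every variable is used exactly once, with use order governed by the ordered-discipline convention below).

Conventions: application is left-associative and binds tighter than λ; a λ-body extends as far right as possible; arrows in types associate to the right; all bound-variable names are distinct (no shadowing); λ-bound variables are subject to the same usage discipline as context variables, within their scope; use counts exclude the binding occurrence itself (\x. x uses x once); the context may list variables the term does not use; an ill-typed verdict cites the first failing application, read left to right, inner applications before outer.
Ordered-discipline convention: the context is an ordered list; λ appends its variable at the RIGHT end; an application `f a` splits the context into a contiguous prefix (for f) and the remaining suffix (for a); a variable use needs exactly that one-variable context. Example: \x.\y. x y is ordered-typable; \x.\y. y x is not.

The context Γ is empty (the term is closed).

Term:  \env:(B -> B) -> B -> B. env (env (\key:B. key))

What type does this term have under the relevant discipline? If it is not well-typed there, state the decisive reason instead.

term : ((B -> B) -> B -> B) -> B -> B
variable uses: env [bound] ×2, key [bound] ×1
left-to-right use order: env, env, key
typing: well-typed — term : ((B -> B) -> B -> B) -> B -> B
summary: ordered ✗ · linear ✗ · affine ✗ · relevant ✓ · unrestricted ✓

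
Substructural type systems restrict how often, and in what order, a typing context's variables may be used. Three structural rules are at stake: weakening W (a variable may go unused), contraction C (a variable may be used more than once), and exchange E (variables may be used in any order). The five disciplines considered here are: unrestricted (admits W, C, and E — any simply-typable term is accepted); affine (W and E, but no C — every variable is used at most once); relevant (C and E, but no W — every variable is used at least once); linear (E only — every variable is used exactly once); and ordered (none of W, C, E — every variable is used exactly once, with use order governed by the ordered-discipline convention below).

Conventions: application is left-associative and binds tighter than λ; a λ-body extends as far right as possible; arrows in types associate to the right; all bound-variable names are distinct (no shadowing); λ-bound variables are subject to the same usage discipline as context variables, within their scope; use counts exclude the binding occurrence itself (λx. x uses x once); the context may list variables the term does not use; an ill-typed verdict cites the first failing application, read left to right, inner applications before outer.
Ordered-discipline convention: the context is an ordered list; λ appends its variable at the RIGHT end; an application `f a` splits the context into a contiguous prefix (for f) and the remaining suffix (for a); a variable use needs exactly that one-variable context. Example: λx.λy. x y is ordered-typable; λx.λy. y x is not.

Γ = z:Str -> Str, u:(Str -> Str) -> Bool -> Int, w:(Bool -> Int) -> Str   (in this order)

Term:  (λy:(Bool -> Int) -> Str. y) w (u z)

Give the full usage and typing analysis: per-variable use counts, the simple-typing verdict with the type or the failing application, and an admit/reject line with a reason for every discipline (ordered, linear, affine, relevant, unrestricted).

variable uses: z=1, u=1, w=1, y (bound)=1
uses in reading order: y, w, u, z
typing: the term checks, with type Str
ordered ✗ (needs exchange: uses follow y, w, u, z)
linear ✓ (single use per variable (z, u, w, y))
affine ✓ (no duplicate uses among z, u, w, y)
relevant ✓ (z, u, w, y: all used, weakening unneeded)
unrestricted ✓ (simply typable at Str; W, C, E all held)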